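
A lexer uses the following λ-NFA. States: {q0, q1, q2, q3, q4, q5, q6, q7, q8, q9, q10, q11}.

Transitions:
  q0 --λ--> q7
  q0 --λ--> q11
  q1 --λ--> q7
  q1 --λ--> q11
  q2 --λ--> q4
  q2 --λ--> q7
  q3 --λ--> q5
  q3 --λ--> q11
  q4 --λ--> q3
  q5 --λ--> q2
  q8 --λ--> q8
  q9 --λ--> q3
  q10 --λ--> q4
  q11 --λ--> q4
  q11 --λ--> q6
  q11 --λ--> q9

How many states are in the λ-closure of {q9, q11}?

Start with {q9, q11}.
From q9 via λ: add q3.
From q11 via λ: add q4, q6.
From q3 via λ: add q5.
From q5 via λ: add q2.
From q2 via λ: add q7.
λ-closure = {q2, q3, q4, q5, q6, q7, q9, q11}, which has 8 states.

8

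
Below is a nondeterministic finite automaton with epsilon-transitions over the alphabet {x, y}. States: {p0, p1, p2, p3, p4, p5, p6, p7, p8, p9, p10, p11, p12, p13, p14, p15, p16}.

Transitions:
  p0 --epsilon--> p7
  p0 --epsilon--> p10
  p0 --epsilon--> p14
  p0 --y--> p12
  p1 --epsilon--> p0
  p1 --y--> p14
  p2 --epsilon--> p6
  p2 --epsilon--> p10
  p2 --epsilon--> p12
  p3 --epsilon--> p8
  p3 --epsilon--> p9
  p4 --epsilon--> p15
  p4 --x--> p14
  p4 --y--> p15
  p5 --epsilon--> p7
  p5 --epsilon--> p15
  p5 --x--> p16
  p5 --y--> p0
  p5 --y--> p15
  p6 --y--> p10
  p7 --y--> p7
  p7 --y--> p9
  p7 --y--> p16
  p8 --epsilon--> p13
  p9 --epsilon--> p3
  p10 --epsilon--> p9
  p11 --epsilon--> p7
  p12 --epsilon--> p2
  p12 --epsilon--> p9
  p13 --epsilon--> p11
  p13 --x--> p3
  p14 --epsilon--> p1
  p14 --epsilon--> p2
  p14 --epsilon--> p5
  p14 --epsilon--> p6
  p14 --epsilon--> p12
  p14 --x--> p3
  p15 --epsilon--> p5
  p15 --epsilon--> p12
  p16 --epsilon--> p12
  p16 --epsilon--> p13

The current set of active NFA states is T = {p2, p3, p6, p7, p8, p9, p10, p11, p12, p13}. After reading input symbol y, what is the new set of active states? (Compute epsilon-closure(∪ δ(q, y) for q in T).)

{p2, p3, p6, p7, p8, p9, p10, p11, p12, p13, p16}

p6 on y → {p10}.
p7 on y → {p7, p9, p16}.
No y-transition from p2, p3, p8, p9, p10, p11, p12, p13.
Union after reading y: {p7, p9, p10, p16}.
Now take the epsilon-closure:
From p9 via epsilon: add p3.
From p16 via epsilon: add p12, p13.
From p3 via epsilon: add p8.
From p12 via epsilon: add p2.
From p13 via epsilon: add p11.
From p2 via epsilon: add p6.
No new states can be added; the closed set is {p2, p3, p6, p7, p8, p9, p10, p11, p12, p13, p16}.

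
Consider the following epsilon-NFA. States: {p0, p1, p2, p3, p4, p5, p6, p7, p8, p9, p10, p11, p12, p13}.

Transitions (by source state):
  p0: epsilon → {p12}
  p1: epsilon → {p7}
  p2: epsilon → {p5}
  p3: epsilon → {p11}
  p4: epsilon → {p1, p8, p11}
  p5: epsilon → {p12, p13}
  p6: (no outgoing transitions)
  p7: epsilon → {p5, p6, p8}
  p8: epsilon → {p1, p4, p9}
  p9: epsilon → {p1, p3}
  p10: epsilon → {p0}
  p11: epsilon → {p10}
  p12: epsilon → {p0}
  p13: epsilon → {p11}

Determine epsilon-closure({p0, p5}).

Start with {p0, p5}.
From p0 via epsilon: add p12.
From p5 via epsilon: add p13.
From p13 via epsilon: add p11.
From p11 via epsilon: add p10.
No new states can be added; the closed set is {p0, p5, p10, p11, p12, p13}.

{p0, p5, p10, p11, p12, p13}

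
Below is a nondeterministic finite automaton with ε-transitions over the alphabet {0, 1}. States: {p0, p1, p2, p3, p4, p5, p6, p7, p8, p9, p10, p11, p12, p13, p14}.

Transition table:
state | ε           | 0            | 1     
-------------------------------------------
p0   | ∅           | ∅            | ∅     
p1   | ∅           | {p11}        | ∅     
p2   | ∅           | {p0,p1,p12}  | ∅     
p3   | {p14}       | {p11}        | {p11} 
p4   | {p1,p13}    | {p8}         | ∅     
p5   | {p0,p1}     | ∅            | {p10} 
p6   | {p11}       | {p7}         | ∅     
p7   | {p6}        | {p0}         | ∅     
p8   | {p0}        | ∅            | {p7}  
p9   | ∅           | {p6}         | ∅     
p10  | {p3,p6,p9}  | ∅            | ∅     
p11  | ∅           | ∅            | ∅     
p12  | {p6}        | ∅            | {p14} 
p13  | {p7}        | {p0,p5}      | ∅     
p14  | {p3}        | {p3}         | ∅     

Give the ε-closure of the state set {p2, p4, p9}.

{p1, p2, p4, p6, p7, p9, p11, p13}

Start with {p2, p4, p9}.
From p4 via ε: add p1, p13.
From p13 via ε: add p7.
From p7 via ε: add p6.
From p6 via ε: add p11.
No new states can be added; the closed set is {p1, p2, p4, p6, p7, p9, p11, p13}.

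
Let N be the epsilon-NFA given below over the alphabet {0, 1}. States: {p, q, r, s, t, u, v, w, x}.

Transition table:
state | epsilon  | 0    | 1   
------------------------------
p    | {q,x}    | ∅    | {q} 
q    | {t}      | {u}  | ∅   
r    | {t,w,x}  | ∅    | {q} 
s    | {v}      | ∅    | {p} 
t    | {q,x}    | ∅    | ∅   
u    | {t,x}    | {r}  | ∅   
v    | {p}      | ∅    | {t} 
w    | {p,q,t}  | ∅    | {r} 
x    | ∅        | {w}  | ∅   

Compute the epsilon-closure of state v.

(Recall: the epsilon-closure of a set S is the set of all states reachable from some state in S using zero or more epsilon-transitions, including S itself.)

{p, q, t, v, x}

Start with {v}.
From v via epsilon: add p.
From p via epsilon: add q, x.
From q via epsilon: add t.
No new states can be added; the closed set is {p, q, t, v, x}.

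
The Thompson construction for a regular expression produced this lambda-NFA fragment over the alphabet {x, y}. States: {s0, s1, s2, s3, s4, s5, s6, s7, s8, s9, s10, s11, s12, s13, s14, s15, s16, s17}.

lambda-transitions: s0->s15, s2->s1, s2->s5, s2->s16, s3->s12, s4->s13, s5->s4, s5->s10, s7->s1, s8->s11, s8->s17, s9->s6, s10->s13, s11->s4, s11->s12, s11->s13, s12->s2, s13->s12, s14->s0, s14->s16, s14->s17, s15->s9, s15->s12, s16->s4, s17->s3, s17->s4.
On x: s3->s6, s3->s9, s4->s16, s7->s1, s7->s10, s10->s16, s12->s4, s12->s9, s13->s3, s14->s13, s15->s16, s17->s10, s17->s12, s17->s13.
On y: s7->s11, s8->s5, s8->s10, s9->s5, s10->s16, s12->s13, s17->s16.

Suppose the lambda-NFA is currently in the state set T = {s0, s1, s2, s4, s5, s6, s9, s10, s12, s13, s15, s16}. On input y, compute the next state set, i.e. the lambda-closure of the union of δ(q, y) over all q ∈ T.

{s1, s2, s4, s5, s10, s12, s13, s16}

s9 on y → {s5}.
s10 on y → {s16}.
s12 on y → {s13}.
No y-transition from s0, s1, s2, s4, s5, s6, s13, s15, s16.
Union after reading y: {s5, s13, s16}.
Now take the lambda-closure:
From s5 via lambda: add s4, s10.
From s13 via lambda: add s12.
From s12 via lambda: add s2.
From s2 via lambda: add s1.
No new states can be added; the closed set is {s1, s2, s4, s5, s10, s12, s13, s16}.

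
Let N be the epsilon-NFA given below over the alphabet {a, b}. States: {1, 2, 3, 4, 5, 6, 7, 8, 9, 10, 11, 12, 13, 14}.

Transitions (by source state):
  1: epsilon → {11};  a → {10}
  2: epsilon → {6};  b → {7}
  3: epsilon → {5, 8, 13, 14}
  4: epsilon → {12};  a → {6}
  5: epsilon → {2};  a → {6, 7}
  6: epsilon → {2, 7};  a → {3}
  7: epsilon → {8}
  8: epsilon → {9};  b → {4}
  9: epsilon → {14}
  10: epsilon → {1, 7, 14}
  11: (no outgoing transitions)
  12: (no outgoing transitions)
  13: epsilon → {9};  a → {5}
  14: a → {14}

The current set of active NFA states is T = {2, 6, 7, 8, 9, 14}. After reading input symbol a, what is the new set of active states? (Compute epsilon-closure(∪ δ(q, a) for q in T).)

{2, 3, 5, 6, 7, 8, 9, 13, 14}

6 on a → {3}.
14 on a → {14}.
No a-transition from 2, 7, 8, 9.
Union after reading a: {3, 14}.
Now take the epsilon-closure:
From 3 via epsilon: add 5, 8, 13.
From 5 via epsilon: add 2.
From 8 via epsilon: add 9.
From 2 via epsilon: add 6.
From 6 via epsilon: add 7.
No new states can be added; the closed set is {2, 3, 5, 6, 7, 8, 9, 13, 14}.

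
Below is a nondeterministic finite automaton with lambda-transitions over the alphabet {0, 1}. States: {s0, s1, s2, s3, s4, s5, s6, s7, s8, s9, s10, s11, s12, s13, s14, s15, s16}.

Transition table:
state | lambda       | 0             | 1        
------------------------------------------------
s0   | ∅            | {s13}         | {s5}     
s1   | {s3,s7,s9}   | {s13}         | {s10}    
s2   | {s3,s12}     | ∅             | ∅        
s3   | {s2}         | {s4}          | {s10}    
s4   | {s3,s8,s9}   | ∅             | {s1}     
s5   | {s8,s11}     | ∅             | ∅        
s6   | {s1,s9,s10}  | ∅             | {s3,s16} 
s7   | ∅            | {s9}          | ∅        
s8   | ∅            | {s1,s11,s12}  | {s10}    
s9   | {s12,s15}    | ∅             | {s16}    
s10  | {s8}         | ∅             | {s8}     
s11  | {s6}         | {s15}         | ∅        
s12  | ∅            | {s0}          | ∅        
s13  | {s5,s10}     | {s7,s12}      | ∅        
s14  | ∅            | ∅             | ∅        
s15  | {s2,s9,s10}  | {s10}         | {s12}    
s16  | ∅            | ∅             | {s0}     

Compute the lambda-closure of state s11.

{s1, s2, s3, s6, s7, s8, s9, s10, s11, s12, s15}

Start with {s11}.
From s11 via lambda: add s6.
From s6 via lambda: add s1, s9, s10.
From s1 via lambda: add s3, s7.
From s9 via lambda: add s12, s15.
From s10 via lambda: add s8.
From s3 via lambda: add s2.
No new states can be added; the closed set is {s1, s2, s3, s6, s7, s8, s9, s10, s11, s12, s15}.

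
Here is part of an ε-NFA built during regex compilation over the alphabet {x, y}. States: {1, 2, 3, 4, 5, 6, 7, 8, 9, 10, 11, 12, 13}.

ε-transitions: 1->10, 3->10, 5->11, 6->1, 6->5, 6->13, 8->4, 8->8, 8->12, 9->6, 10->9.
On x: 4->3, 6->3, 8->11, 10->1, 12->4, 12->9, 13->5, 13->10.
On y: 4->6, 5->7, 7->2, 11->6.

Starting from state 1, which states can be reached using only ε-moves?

{1, 5, 6, 9, 10, 11, 13}

Start with {1}.
From 1 via ε: add 10.
From 10 via ε: add 9.
From 9 via ε: add 6.
From 6 via ε: add 5, 13.
From 5 via ε: add 11.
No new states can be added; the closed set is {1, 5, 6, 9, 10, 11, 13}.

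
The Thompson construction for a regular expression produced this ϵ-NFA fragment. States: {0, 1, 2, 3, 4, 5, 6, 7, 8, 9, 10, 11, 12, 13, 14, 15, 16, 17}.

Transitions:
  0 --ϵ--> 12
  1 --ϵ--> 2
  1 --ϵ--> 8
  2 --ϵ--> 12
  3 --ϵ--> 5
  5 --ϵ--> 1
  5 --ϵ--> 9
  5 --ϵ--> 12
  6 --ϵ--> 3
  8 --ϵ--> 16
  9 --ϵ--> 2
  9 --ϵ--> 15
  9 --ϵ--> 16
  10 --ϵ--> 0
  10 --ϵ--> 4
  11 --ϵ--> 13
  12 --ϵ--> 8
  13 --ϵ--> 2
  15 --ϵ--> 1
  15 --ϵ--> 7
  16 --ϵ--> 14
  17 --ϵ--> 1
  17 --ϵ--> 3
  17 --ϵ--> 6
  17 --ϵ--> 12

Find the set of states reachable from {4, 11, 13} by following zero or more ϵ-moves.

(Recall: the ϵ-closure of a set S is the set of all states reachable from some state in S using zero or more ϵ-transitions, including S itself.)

Start with {4, 11, 13}.
From 13 via ϵ: add 2.
From 2 via ϵ: add 12.
From 12 via ϵ: add 8.
From 8 via ϵ: add 16.
From 16 via ϵ: add 14.
No new states can be added; the closed set is {2, 4, 8, 11, 12, 13, 14, 16}.

{2, 4, 8, 11, 12, 13, 14, 16}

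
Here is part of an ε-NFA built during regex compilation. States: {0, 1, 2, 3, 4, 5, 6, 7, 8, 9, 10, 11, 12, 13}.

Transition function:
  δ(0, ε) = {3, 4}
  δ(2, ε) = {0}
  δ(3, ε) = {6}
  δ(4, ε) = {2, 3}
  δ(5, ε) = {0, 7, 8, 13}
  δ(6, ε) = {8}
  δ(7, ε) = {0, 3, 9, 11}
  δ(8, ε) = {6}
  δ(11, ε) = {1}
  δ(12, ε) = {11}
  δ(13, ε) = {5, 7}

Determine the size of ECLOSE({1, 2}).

7

Start with {1, 2}.
From 2 via ε: add 0.
From 0 via ε: add 3, 4.
From 3 via ε: add 6.
From 6 via ε: add 8.
ε-closure = {0, 1, 2, 3, 4, 6, 8}, which has 7 states.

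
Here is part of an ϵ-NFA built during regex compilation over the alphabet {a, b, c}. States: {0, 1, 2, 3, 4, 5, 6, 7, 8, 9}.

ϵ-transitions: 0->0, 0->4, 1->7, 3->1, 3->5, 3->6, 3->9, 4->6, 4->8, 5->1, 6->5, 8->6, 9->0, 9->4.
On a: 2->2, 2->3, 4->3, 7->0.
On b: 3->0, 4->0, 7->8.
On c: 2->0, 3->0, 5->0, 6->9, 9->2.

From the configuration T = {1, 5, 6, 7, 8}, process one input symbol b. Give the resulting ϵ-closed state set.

7 on b → {8}.
No b-transition from 1, 5, 6, 8.
Union after reading b: {8}.
Now take the ϵ-closure:
From 8 via ϵ: add 6.
From 6 via ϵ: add 5.
From 5 via ϵ: add 1.
From 1 via ϵ: add 7.
No new states can be added; the closed set is {1, 5, 6, 7, 8}.

{1, 5, 6, 7, 8}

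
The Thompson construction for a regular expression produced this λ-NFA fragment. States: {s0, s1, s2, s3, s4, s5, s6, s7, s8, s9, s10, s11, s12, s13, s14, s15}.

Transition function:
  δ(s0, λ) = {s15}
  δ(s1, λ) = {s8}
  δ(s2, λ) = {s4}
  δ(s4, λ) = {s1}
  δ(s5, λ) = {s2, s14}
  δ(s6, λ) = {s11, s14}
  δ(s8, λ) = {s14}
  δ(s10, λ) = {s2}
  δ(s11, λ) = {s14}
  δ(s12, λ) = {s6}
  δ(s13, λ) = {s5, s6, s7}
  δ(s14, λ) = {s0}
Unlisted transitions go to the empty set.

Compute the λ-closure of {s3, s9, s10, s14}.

{s0, s1, s2, s3, s4, s8, s9, s10, s14, s15}

Start with {s3, s9, s10, s14}.
From s10 via λ: add s2.
From s14 via λ: add s0.
From s0 via λ: add s15.
From s2 via λ: add s4.
From s4 via λ: add s1.
From s1 via λ: add s8.
No new states can be added; the closed set is {s0, s1, s2, s3, s4, s8, s9, s10, s14, s15}.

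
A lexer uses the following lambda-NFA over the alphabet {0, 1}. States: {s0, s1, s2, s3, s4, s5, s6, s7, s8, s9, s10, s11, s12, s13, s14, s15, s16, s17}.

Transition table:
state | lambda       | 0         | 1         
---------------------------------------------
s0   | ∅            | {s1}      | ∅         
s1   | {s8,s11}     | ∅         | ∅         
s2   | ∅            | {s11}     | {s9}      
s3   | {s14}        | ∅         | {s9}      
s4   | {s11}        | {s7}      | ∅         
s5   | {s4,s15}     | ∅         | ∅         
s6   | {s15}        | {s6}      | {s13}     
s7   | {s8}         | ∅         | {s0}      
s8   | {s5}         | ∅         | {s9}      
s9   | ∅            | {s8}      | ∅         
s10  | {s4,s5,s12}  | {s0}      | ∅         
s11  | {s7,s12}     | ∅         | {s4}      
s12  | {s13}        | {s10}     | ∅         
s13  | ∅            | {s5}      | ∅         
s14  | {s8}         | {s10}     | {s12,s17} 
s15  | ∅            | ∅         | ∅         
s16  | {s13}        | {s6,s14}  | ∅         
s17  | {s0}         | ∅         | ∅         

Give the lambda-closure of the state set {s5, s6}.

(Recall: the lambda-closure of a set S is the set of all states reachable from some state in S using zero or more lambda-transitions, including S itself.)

Start with {s5, s6}.
From s5 via lambda: add s4, s15.
From s4 via lambda: add s11.
From s11 via lambda: add s7, s12.
From s7 via lambda: add s8.
From s12 via lambda: add s13.
No new states can be added; the closed set is {s4, s5, s6, s7, s8, s11, s12, s13, s15}.

{s4, s5, s6, s7, s8, s11, s12, s13, s15}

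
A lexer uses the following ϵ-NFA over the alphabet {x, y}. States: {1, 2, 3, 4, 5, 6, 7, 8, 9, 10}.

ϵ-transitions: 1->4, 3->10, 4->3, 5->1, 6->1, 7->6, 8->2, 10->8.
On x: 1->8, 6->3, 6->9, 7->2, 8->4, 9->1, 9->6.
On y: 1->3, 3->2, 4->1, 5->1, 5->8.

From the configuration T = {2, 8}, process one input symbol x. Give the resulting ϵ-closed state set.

8 on x → {4}.
No x-transition from 2.
Union after reading x: {4}.
Now take the ϵ-closure:
From 4 via ϵ: add 3.
From 3 via ϵ: add 10.
From 10 via ϵ: add 8.
From 8 via ϵ: add 2.
No new states can be added; the closed set is {2, 3, 4, 8, 10}.

{2, 3, 4, 8, 10}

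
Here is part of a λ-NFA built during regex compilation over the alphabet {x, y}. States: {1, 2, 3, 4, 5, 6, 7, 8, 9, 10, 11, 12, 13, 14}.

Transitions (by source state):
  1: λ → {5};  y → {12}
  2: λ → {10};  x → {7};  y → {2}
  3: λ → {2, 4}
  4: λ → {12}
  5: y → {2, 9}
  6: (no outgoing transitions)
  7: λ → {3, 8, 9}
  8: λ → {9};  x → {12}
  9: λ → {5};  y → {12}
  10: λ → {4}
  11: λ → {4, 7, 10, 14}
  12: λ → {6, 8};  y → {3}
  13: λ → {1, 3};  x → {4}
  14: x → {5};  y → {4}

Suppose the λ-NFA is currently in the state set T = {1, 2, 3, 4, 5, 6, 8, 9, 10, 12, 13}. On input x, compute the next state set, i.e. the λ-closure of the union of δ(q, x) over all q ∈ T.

2 on x → {7}.
8 on x → {12}.
13 on x → {4}.
No x-transition from 1, 3, 4, 5, 6, 9, 10, 12.
Union after reading x: {4, 7, 12}.
Now take the λ-closure:
From 7 via λ: add 3, 8, 9.
From 12 via λ: add 6.
From 3 via λ: add 2.
From 9 via λ: add 5.
From 2 via λ: add 10.
No new states can be added; the closed set is {2, 3, 4, 5, 6, 7, 8, 9, 10, 12}.

{2, 3, 4, 5, 6, 7, 8, 9, 10, 12}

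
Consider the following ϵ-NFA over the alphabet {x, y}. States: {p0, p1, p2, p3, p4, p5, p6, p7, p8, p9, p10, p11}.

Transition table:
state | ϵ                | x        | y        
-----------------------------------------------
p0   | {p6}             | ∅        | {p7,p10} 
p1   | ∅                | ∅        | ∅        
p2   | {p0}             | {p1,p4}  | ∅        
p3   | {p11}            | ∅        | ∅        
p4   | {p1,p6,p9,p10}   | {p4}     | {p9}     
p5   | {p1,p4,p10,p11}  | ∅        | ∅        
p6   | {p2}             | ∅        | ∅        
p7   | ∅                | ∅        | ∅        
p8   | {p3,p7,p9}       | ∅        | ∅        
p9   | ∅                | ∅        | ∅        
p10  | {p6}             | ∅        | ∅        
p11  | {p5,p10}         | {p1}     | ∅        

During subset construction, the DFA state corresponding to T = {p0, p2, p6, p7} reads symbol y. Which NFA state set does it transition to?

p0 on y → {p7, p10}.
No y-transition from p2, p6, p7.
Union after reading y: {p7, p10}.
Now take the ϵ-closure:
From p10 via ϵ: add p6.
From p6 via ϵ: add p2.
From p2 via ϵ: add p0.
No new states can be added; the closed set is {p0, p2, p6, p7, p10}.

{p0, p2, p6, p7, p10}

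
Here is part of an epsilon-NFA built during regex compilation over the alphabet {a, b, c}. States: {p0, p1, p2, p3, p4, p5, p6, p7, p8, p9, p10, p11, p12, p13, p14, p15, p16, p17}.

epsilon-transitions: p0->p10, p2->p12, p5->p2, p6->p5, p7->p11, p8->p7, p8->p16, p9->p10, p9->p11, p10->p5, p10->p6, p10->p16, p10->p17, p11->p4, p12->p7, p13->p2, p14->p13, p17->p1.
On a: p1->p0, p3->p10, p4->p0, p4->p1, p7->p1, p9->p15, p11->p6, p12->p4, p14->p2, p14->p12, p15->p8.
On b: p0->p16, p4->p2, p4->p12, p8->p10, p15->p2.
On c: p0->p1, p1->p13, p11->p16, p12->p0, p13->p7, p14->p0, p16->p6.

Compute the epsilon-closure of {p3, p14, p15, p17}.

{p1, p2, p3, p4, p7, p11, p12, p13, p14, p15, p17}

Start with {p3, p14, p15, p17}.
From p14 via epsilon: add p13.
From p17 via epsilon: add p1.
From p13 via epsilon: add p2.
From p2 via epsilon: add p12.
From p12 via epsilon: add p7.
From p7 via epsilon: add p11.
From p11 via epsilon: add p4.
No new states can be added; the closed set is {p1, p2, p3, p4, p7, p11, p12, p13, p14, p15, p17}.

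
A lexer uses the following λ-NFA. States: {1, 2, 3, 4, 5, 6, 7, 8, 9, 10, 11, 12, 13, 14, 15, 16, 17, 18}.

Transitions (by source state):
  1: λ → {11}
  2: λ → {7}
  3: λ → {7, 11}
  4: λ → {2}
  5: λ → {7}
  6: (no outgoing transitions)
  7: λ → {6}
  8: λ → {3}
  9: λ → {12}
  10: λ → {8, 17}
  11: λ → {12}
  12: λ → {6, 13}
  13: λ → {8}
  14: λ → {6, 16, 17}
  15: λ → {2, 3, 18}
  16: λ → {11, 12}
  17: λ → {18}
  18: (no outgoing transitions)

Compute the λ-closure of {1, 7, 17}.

Start with {1, 7, 17}.
From 1 via λ: add 11.
From 7 via λ: add 6.
From 17 via λ: add 18.
From 11 via λ: add 12.
From 12 via λ: add 13.
From 13 via λ: add 8.
From 8 via λ: add 3.
No new states can be added; the closed set is {1, 3, 6, 7, 8, 11, 12, 13, 17, 18}.

{1, 3, 6, 7, 8, 11, 12, 13, 17, 18}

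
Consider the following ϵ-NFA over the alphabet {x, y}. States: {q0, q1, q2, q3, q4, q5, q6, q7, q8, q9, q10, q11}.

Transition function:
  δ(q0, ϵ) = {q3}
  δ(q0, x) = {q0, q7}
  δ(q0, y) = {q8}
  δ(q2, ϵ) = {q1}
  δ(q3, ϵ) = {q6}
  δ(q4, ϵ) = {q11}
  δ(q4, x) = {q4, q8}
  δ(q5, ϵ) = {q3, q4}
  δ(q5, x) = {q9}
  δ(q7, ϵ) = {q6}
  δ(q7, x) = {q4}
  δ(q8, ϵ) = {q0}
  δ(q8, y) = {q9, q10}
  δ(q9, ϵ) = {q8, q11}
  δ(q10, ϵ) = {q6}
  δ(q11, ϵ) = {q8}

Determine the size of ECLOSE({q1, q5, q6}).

8

Start with {q1, q5, q6}.
From q5 via ϵ: add q3, q4.
From q4 via ϵ: add q11.
From q11 via ϵ: add q8.
From q8 via ϵ: add q0.
ϵ-closure = {q0, q1, q3, q4, q5, q6, q8, q11}, which has 8 states.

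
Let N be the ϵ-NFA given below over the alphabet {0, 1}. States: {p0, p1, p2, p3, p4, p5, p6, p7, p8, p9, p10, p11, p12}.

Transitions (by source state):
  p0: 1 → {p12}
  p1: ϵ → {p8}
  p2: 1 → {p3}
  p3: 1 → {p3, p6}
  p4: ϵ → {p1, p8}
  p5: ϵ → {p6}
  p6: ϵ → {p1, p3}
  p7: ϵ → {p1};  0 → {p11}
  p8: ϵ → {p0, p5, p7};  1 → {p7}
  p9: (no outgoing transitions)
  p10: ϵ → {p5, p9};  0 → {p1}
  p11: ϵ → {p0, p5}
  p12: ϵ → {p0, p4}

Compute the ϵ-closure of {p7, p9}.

Start with {p7, p9}.
From p7 via ϵ: add p1.
From p1 via ϵ: add p8.
From p8 via ϵ: add p0, p5.
From p5 via ϵ: add p6.
From p6 via ϵ: add p3.
No new states can be added; the closed set is {p0, p1, p3, p5, p6, p7, p8, p9}.

{p0, p1, p3, p5, p6, p7, p8, p9}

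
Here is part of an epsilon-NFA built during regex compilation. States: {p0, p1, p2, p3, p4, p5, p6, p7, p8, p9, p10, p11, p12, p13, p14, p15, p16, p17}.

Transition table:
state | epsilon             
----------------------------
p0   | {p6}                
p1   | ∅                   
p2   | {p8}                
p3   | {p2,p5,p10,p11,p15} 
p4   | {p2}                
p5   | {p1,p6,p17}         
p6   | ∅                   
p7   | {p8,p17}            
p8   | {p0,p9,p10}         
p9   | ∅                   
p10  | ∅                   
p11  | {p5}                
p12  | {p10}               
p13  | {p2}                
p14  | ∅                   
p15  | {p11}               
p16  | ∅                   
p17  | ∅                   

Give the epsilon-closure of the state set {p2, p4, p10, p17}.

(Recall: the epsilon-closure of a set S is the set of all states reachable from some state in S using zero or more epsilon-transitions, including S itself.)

Start with {p2, p4, p10, p17}.
From p2 via epsilon: add p8.
From p8 via epsilon: add p0, p9.
From p0 via epsilon: add p6.
No new states can be added; the closed set is {p0, p2, p4, p6, p8, p9, p10, p17}.

{p0, p2, p4, p6, p8, p9, p10, p17}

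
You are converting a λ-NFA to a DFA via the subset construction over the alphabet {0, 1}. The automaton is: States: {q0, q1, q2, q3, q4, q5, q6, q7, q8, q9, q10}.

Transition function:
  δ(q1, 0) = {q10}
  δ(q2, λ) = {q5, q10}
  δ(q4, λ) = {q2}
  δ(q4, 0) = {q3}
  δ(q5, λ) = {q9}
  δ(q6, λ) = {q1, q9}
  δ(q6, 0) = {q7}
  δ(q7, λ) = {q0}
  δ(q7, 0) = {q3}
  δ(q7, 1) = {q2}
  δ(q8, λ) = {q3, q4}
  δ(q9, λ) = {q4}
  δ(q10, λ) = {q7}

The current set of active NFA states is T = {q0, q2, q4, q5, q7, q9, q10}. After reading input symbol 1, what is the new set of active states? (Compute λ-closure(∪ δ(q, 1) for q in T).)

{q0, q2, q4, q5, q7, q9, q10}

q7 on 1 → {q2}.
No 1-transition from q0, q2, q4, q5, q9, q10.
Union after reading 1: {q2}.
Now take the λ-closure:
From q2 via λ: add q5, q10.
From q5 via λ: add q9.
From q10 via λ: add q7.
From q7 via λ: add q0.
From q9 via λ: add q4.
No new states can be added; the closed set is {q0, q2, q4, q5, q7, q9, q10}.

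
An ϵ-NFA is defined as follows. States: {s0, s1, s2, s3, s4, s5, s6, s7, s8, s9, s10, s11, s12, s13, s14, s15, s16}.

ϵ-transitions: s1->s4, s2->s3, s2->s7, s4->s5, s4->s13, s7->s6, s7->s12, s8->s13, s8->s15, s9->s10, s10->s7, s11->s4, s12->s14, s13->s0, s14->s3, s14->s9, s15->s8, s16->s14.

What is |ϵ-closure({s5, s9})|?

Start with {s5, s9}.
From s9 via ϵ: add s10.
From s10 via ϵ: add s7.
From s7 via ϵ: add s6, s12.
From s12 via ϵ: add s14.
From s14 via ϵ: add s3.
ϵ-closure = {s3, s5, s6, s7, s9, s10, s12, s14}, which has 8 states.

8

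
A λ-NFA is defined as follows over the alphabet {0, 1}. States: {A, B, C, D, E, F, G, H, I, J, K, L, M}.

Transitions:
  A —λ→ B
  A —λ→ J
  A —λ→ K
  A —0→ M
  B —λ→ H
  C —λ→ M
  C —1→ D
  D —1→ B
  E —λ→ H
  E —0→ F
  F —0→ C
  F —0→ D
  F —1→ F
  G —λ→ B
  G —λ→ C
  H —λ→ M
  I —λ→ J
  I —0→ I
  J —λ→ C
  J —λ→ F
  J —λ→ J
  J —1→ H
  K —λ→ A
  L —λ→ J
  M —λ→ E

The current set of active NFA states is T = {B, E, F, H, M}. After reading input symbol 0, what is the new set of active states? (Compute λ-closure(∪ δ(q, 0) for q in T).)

E on 0 → {F}.
F on 0 → {C, D}.
No 0-transition from B, H, M.
Union after reading 0: {C, D, F}.
Now take the λ-closure:
From C via λ: add M.
From M via λ: add E.
From E via λ: add H.
No new states can be added; the closed set is {C, D, E, F, H, M}.

{C, D, E, F, H, M}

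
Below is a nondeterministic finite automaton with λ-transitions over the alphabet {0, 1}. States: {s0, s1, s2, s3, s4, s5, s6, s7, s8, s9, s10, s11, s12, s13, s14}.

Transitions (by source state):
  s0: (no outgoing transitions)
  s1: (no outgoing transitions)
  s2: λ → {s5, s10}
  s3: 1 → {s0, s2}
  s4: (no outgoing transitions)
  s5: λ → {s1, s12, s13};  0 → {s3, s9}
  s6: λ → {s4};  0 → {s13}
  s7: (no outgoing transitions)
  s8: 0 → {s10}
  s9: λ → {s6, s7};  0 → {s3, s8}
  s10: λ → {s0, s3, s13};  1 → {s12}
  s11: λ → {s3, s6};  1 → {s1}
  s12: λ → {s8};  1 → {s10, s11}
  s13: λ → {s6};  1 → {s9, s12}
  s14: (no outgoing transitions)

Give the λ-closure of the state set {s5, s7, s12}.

Start with {s5, s7, s12}.
From s5 via λ: add s1, s13.
From s12 via λ: add s8.
From s13 via λ: add s6.
From s6 via λ: add s4.
No new states can be added; the closed set is {s1, s4, s5, s6, s7, s8, s12, s13}.

{s1, s4, s5, s6, s7, s8, s12, s13}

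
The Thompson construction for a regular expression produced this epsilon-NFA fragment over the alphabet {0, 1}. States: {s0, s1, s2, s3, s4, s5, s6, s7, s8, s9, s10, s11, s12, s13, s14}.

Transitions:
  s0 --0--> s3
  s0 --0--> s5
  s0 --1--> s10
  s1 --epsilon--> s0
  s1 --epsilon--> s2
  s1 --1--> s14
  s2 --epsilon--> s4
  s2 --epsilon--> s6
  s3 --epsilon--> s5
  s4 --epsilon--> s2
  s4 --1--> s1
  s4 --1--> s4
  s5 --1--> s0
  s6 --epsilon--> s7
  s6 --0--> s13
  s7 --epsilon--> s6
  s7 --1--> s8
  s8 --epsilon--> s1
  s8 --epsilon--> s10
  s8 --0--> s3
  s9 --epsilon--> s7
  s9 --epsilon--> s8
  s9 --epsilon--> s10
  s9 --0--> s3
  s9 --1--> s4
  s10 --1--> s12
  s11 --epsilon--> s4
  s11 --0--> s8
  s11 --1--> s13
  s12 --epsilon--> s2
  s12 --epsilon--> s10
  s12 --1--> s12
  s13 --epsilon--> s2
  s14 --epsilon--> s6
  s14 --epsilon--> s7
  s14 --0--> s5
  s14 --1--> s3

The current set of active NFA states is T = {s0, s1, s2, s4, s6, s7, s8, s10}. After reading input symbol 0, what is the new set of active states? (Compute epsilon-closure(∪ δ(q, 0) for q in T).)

s0 on 0 → {s3, s5}.
s6 on 0 → {s13}.
s8 on 0 → {s3}.
No 0-transition from s1, s2, s4, s7, s10.
Union after reading 0: {s3, s5, s13}.
Now take the epsilon-closure:
From s13 via epsilon: add s2.
From s2 via epsilon: add s4, s6.
From s6 via epsilon: add s7.
No new states can be added; the closed set is {s2, s3, s4, s5, s6, s7, s13}.

{s2, s3, s4, s5, s6, s7, s13}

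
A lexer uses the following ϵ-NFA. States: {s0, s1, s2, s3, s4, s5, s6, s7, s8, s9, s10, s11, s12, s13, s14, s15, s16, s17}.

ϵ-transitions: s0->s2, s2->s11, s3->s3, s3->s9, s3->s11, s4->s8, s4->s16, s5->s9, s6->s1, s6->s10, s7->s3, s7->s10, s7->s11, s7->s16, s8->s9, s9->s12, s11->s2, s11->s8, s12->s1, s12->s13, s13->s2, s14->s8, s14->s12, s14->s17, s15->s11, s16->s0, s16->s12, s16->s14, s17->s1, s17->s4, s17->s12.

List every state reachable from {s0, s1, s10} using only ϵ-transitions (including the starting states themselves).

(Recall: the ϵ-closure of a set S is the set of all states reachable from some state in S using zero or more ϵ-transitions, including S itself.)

{s0, s1, s2, s8, s9, s10, s11, s12, s13}

Start with {s0, s1, s10}.
From s0 via ϵ: add s2.
From s2 via ϵ: add s11.
From s11 via ϵ: add s8.
From s8 via ϵ: add s9.
From s9 via ϵ: add s12.
From s12 via ϵ: add s13.
No new states can be added; the closed set is {s0, s1, s2, s8, s9, s10, s11, s12, s13}.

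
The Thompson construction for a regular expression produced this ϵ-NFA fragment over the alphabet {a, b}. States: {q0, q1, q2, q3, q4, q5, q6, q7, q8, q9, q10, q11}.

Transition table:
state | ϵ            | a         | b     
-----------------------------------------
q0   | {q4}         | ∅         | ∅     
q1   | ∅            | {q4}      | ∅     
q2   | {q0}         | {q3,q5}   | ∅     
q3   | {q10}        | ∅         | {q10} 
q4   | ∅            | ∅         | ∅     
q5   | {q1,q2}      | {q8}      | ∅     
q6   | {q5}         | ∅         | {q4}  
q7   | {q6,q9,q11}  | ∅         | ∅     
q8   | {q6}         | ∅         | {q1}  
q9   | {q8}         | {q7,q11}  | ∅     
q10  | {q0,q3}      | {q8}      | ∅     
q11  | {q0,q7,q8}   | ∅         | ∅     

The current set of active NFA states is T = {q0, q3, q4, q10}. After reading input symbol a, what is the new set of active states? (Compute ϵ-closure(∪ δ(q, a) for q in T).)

{q0, q1, q2, q4, q5, q6, q8}

q10 on a → {q8}.
No a-transition from q0, q3, q4.
Union after reading a: {q8}.
Now take the ϵ-closure:
From q8 via ϵ: add q6.
From q6 via ϵ: add q5.
From q5 via ϵ: add q1, q2.
From q2 via ϵ: add q0.
From q0 via ϵ: add q4.
No new states can be added; the closed set is {q0, q1, q2, q4, q5, q6, q8}.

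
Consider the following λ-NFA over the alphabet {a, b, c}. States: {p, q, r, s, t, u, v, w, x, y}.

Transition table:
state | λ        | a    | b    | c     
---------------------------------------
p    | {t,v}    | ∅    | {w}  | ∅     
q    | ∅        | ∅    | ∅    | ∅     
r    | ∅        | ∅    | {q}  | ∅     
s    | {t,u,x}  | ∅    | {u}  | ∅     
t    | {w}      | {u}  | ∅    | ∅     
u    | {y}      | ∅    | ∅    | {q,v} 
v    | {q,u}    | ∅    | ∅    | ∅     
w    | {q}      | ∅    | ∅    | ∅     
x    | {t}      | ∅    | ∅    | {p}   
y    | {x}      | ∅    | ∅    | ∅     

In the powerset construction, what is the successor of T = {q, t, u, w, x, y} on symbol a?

t on a → {u}.
No a-transition from q, u, w, x, y.
Union after reading a: {u}.
Now take the λ-closure:
From u via λ: add y.
From y via λ: add x.
From x via λ: add t.
From t via λ: add w.
From w via λ: add q.
No new states can be added; the closed set is {q, t, u, w, x, y}.

{q, t, u, w, x, y}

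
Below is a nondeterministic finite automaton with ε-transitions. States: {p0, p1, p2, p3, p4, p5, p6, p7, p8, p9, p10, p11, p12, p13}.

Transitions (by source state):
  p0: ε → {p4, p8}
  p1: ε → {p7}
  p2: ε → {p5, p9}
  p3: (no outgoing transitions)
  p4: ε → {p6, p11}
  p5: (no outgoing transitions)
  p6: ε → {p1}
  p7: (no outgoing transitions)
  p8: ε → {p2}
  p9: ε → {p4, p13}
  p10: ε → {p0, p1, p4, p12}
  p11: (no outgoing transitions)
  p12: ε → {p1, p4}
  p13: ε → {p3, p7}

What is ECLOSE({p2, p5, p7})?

Start with {p2, p5, p7}.
From p2 via ε: add p9.
From p9 via ε: add p4, p13.
From p4 via ε: add p6, p11.
From p13 via ε: add p3.
From p6 via ε: add p1.
No new states can be added; the closed set is {p1, p2, p3, p4, p5, p6, p7, p9, p11, p13}.

{p1, p2, p3, p4, p5, p6, p7, p9, p11, p13}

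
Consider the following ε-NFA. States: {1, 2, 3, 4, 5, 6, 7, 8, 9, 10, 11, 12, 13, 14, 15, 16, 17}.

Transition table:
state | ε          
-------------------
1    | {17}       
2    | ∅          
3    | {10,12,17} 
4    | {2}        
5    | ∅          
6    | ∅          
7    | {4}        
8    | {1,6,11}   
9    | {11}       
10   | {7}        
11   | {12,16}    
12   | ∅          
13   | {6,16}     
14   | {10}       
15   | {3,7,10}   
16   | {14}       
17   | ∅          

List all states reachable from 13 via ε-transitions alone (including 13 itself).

Start with {13}.
From 13 via ε: add 6, 16.
From 16 via ε: add 14.
From 14 via ε: add 10.
From 10 via ε: add 7.
From 7 via ε: add 4.
From 4 via ε: add 2.
No new states can be added; the closed set is {2, 4, 6, 7, 10, 13, 14, 16}.

{2, 4, 6, 7, 10, 13, 14, 16}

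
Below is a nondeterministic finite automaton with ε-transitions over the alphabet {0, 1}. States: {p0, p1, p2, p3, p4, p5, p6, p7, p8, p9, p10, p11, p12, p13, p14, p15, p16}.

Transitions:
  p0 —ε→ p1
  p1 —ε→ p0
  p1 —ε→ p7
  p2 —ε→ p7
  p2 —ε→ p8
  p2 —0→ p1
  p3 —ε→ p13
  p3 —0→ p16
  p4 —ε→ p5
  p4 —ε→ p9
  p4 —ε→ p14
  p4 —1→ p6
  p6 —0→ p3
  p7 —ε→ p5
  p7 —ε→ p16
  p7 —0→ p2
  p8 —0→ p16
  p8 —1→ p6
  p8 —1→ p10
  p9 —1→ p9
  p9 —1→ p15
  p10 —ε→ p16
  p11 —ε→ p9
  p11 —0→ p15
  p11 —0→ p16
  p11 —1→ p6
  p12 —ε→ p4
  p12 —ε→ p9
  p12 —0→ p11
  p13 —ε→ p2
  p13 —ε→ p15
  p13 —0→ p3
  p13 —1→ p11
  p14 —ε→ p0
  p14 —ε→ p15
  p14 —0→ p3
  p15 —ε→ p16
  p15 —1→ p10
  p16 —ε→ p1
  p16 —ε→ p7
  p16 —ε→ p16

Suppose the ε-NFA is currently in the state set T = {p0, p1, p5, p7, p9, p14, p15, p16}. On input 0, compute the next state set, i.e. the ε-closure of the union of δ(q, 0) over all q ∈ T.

p7 on 0 → {p2}.
p14 on 0 → {p3}.
No 0-transition from p0, p1, p5, p9, p15, p16.
Union after reading 0: {p2, p3}.
Now take the ε-closure:
From p2 via ε: add p7, p8.
From p3 via ε: add p13.
From p7 via ε: add p5, p16.
From p13 via ε: add p15.
From p16 via ε: add p1.
From p1 via ε: add p0.
No new states can be added; the closed set is {p0, p1, p2, p3, p5, p7, p8, p13, p15, p16}.

{p0, p1, p2, p3, p5, p7, p8, p13, p15, p16}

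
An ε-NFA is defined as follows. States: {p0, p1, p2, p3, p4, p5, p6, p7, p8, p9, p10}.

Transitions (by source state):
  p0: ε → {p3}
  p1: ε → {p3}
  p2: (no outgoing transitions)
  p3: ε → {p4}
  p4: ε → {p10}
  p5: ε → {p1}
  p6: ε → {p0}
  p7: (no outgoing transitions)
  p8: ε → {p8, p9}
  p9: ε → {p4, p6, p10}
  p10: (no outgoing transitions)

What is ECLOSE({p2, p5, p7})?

Start with {p2, p5, p7}.
From p5 via ε: add p1.
From p1 via ε: add p3.
From p3 via ε: add p4.
From p4 via ε: add p10.
No new states can be added; the closed set is {p1, p2, p3, p4, p5, p7, p10}.

{p1, p2, p3, p4, p5, p7, p10}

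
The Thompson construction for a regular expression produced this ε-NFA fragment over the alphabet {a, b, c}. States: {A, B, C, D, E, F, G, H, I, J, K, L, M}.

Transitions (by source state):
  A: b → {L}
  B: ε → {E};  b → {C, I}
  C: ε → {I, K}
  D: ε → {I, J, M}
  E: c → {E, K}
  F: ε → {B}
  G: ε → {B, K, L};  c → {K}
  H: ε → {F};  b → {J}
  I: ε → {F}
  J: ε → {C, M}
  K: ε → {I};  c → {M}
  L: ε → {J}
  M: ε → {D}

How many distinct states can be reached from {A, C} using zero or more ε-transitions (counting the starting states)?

7

Start with {A, C}.
From C via ε: add I, K.
From I via ε: add F.
From F via ε: add B.
From B via ε: add E.
ε-closure = {A, B, C, E, F, I, K}, which has 7 states.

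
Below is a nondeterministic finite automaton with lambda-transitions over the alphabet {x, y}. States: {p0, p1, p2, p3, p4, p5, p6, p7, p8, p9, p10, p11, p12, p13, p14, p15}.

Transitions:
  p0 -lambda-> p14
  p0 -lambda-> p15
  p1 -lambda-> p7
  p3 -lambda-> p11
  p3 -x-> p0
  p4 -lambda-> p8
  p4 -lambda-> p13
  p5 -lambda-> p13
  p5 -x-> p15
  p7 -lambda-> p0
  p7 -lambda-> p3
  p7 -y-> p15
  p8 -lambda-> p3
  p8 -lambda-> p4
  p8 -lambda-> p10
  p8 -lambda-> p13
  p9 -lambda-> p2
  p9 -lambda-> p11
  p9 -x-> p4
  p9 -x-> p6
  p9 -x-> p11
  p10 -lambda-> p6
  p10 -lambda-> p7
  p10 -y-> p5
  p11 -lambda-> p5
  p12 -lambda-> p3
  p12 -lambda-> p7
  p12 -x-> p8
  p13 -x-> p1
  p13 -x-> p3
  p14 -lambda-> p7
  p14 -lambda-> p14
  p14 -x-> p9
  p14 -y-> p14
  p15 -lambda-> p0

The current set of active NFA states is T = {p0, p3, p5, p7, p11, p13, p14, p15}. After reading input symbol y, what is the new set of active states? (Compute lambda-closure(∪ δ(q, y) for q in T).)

p7 on y → {p15}.
p14 on y → {p14}.
No y-transition from p0, p3, p5, p11, p13, p15.
Union after reading y: {p14, p15}.
Now take the lambda-closure:
From p14 via lambda: add p7.
From p15 via lambda: add p0.
From p7 via lambda: add p3.
From p3 via lambda: add p11.
From p11 via lambda: add p5.
From p5 via lambda: add p13.
No new states can be added; the closed set is {p0, p3, p5, p7, p11, p13, p14, p15}.

{p0, p3, p5, p7, p11, p13, p14, p15}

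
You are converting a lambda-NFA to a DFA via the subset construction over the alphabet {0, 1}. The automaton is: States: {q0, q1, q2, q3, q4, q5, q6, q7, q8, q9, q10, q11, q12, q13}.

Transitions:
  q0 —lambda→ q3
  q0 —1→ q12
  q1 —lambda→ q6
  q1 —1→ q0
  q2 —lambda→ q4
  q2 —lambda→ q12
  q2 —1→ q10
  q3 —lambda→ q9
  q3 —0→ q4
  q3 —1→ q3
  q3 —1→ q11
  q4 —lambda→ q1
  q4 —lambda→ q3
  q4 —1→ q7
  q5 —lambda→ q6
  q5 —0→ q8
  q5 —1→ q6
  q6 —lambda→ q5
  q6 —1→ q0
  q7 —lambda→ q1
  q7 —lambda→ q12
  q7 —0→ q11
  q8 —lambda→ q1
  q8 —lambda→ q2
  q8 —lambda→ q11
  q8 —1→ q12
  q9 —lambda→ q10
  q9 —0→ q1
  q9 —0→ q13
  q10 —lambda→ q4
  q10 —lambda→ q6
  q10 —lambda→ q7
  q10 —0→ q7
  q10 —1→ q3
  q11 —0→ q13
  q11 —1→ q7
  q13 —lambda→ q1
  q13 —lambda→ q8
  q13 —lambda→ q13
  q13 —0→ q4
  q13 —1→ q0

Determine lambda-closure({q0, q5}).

{q0, q1, q3, q4, q5, q6, q7, q9, q10, q12}

Start with {q0, q5}.
From q0 via lambda: add q3.
From q5 via lambda: add q6.
From q3 via lambda: add q9.
From q9 via lambda: add q10.
From q10 via lambda: add q4, q7.
From q4 via lambda: add q1.
From q7 via lambda: add q12.
No new states can be added; the closed set is {q0, q1, q3, q4, q5, q6, q7, q9, q10, q12}.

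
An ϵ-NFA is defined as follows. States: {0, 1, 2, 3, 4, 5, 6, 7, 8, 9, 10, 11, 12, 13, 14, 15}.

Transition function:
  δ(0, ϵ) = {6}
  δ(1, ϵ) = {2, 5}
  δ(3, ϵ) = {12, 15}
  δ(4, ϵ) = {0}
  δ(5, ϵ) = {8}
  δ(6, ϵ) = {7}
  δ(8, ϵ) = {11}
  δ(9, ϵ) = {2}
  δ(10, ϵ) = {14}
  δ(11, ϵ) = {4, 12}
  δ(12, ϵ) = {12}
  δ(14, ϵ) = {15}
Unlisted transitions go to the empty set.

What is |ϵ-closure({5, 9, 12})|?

10

Start with {5, 9, 12}.
From 5 via ϵ: add 8.
From 9 via ϵ: add 2.
From 8 via ϵ: add 11.
From 11 via ϵ: add 4.
From 4 via ϵ: add 0.
From 0 via ϵ: add 6.
From 6 via ϵ: add 7.
ϵ-closure = {0, 2, 4, 5, 6, 7, 8, 9, 11, 12}, which has 10 states.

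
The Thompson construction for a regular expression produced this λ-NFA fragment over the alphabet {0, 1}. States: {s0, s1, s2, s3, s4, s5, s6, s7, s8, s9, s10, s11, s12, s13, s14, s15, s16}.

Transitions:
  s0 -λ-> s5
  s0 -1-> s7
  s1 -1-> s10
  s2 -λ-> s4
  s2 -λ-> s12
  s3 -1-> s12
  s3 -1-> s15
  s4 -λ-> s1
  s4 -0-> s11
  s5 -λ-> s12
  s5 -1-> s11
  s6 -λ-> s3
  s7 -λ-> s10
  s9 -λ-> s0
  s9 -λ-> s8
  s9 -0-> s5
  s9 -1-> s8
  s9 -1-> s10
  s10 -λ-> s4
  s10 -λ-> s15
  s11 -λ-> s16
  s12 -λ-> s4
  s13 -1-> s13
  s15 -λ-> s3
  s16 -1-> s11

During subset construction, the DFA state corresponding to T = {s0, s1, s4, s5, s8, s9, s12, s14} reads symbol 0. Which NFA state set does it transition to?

s4 on 0 → {s11}.
s9 on 0 → {s5}.
No 0-transition from s0, s1, s5, s8, s12, s14.
Union after reading 0: {s5, s11}.
Now take the λ-closure:
From s5 via λ: add s12.
From s11 via λ: add s16.
From s12 via λ: add s4.
From s4 via λ: add s1.
No new states can be added; the closed set is {s1, s4, s5, s11, s12, s16}.

{s1, s4, s5, s11, s12, s16}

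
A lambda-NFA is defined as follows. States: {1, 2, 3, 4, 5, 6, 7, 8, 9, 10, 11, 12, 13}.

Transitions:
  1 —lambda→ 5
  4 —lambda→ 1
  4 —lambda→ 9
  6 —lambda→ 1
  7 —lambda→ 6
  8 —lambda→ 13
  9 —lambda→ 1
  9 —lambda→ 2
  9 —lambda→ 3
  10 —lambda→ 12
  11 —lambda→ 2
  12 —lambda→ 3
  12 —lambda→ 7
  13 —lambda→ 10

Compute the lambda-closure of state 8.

{1, 3, 5, 6, 7, 8, 10, 12, 13}

Start with {8}.
From 8 via lambda: add 13.
From 13 via lambda: add 10.
From 10 via lambda: add 12.
From 12 via lambda: add 3, 7.
From 7 via lambda: add 6.
From 6 via lambda: add 1.
From 1 via lambda: add 5.
No new states can be added; the closed set is {1, 3, 5, 6, 7, 8, 10, 12, 13}.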